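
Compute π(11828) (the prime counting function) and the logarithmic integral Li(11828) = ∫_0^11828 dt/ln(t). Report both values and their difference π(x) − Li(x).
π(11828) = 1418;  Li(11828) ≈ 1442.77;  π(x) − Li(x) ≈ -24.77.

Direct count of primes ≤ 11828 gives π(11828) = 1418. Numerical evaluation of the logarithmic integral gives Li(11828) ≈ 1442.77. The difference π(x) − Li(x) ≈ -24.77 is typically negative for small/moderate x (Li(x) overestimates), though Littlewood's theorem shows this sign changes infinitely often.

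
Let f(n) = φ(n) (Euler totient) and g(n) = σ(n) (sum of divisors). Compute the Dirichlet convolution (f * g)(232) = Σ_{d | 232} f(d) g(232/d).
(φ * σ)(232) = 1856

Divisors of 232: [1, 2, 4, 8, 29, 58, 116, 232]. For each d | 232:
  d = 1: φ(1) · σ(232/1) = 1 · 450 = 450
  d = 2: φ(2) · σ(232/2) = 1 · 210 = 210
  d = 4: φ(4) · σ(232/4) = 2 · 90 = 180
  d = 8: φ(8) · σ(232/8) = 4 · 30 = 120
  d = 29: φ(29) · σ(232/29) = 28 · 15 = 420
  d = 58: φ(58) · σ(232/58) = 28 · 7 = 196
  d = 116: φ(116) · σ(232/116) = 56 · 3 = 168
  d = 232: φ(232) · σ(232/232) = 112 · 1 = 112
Summing: (φ * σ)(232) = 450 + 210 + 180 + 120 + 420 + 196 + 168 + 112 = 1856.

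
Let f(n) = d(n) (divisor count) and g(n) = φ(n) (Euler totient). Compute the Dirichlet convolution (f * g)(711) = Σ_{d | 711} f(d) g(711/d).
(d * φ)(711) = 1040

Divisors of 711: [1, 3, 9, 79, 237, 711]. For each d | 711:
  d = 1: d(1) · φ(711/1) = 1 · 468 = 468
  d = 3: d(3) · φ(711/3) = 2 · 156 = 312
  d = 9: d(9) · φ(711/9) = 3 · 78 = 234
  d = 79: d(79) · φ(711/79) = 2 · 6 = 12
  d = 237: d(237) · φ(711/237) = 4 · 2 = 8
  d = 711: d(711) · φ(711/711) = 6 · 1 = 6
Summing: (d * φ)(711) = 468 + 312 + 234 + 12 + 8 + 6 = 1040.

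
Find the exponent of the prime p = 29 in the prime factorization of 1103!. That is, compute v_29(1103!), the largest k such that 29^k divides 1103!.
v_29(1103!) = 39

Legendre's formula: v_p(n!) = Σ_{k ≥ 1} ⌊n / p^k⌋. For p = 29, n = 1103, the terms are:
  ⌊1103/29^1⌋ = ⌊1103/29⌋ = 38
  ⌊1103/29^2⌋ = ⌊1103/841⌋ = 1
(the next term ⌊1103/29^3⌋ = 0, terminating the sum). Summing: v_29(1103!) = 38 + 1 = 39.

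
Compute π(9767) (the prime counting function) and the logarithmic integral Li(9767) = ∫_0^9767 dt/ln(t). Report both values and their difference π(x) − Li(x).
π(9767) = 1204;  Li(9767) ≈ 1220.81;  π(x) − Li(x) ≈ -16.81.

Direct count of primes ≤ 9767 gives π(9767) = 1204. Numerical evaluation of the logarithmic integral gives Li(9767) ≈ 1220.81. The difference π(x) − Li(x) ≈ -16.81 is typically negative for small/moderate x (Li(x) overestimates), though Littlewood's theorem shows this sign changes infinitely often.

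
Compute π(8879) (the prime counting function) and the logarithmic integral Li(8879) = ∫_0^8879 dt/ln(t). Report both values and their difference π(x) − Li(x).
π(8879) = 1106;  Li(8879) ≈ 1123.65;  π(x) − Li(x) ≈ -17.65.

Direct count of primes ≤ 8879 gives π(8879) = 1106. Numerical evaluation of the logarithmic integral gives Li(8879) ≈ 1123.65. The difference π(x) − Li(x) ≈ -17.65 is typically negative for small/moderate x (Li(x) overestimates), though Littlewood's theorem shows this sign changes infinitely often.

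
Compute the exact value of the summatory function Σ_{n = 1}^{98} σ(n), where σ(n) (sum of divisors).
Σ_{n ≤ 98} σ(n) = 7926

Compute σ(n) for each 1 ≤ n ≤ 98: σ(1) = 1, σ(2) = 3, σ(3) = 4, σ(4) = 7, σ(5) = 6, σ(6) = 12, σ(7) = 8, σ(8) = 15, σ(9) = 13, σ(10) = 18, σ(11) = 12, σ(12) = 28, σ(13) = 14, σ(14) = 24, σ(15) = 24, σ(16) = 31, σ(17) = 18, σ(18) = 39, σ(19) = 20, σ(20) = 42, σ(21) = 32, σ(22) = 36, σ(23) = 24, σ(24) = 60, σ(25) = 31, σ(26) = 42, σ(27) = 40, σ(28) = 56, σ(29) = 30, σ(30) = 72, σ(31) = 32, σ(32) = 63, σ(33) = 48, σ(34) = 54, σ(35) = 48, σ(36) = 91, σ(37) = 38, σ(38) = 60, σ(39) = 56, σ(40) = 90, σ(41) = 42, σ(42) = 96, σ(43) = 44, σ(44) = 84, σ(45) = 78, σ(46) = 72, σ(47) = 48, σ(48) = 124, σ(49) = 57, σ(50) = 93, σ(51) = 72, σ(52) = 98, σ(53) = 54, σ(54) = 120, σ(55) = 72, σ(56) = 120, σ(57) = 80, σ(58) = 90, σ(59) = 60, σ(60) = 168, σ(61) = 62, σ(62) = 96, σ(63) = 104, σ(64) = 127, σ(65) = 84, σ(66) = 144, σ(67) = 68, σ(68) = 126, σ(69) = 96, σ(70) = 144, σ(71) = 72, σ(72) = 195, σ(73) = 74, σ(74) = 114, σ(75) = 124, σ(76) = 140, σ(77) = 96, σ(78) = 168, σ(79) = 80, σ(80) = 186, σ(81) = 121, σ(82) = 126, σ(83) = 84, σ(84) = 224, σ(85) = 108, σ(86) = 132, σ(87) = 120, σ(88) = 180, σ(89) = 90, σ(90) = 234, σ(91) = 112, σ(92) = 168, σ(93) = 128, σ(94) = 144, σ(95) = 120, σ(96) = 252, σ(97) = 98, σ(98) = 171. Summing all 98 values: 7926. (Average order: Σ_{n ≤ x} σ(n) ~ (π²/12) x². For x = 98, (π²/12)·98² ≈ 7898.97.)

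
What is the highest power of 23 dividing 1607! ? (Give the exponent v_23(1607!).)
v_23(1607!) = 72

Legendre's formula: v_p(n!) = Σ_{k ≥ 1} ⌊n / p^k⌋. For p = 23, n = 1607, the terms are:
  ⌊1607/23^1⌋ = ⌊1607/23⌋ = 69
  ⌊1607/23^2⌋ = ⌊1607/529⌋ = 3
(the next term ⌊1607/23^3⌋ = 0, terminating the sum). Summing: v_23(1607!) = 69 + 3 = 72.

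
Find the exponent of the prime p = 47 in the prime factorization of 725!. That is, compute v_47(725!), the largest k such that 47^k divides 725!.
v_47(725!) = 15

Legendre's formula: v_p(n!) = Σ_{k ≥ 1} ⌊n / p^k⌋. For p = 47, n = 725, the terms are:
  ⌊725/47^1⌋ = ⌊725/47⌋ = 15
(the next term ⌊725/47^2⌋ = 0, terminating the sum). Summing: v_47(725!) = 15 = 15.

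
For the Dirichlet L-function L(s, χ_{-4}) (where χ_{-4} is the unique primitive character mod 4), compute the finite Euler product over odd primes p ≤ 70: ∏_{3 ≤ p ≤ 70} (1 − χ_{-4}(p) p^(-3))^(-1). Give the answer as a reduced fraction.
∏ = 497044101252700953274063170881740849527845657594881/512972994773739111227016105418519405174088647311360

The odd primes p ≤ 70 are [3, 5, 7, 11, 13, 17, 19, 23, 29, 31, 37, 41, 43, 47, 53, 59, 61, 67]. For each, χ(p) = 1 if p ≡ 1 mod 4, χ(p) = −1 if p ≡ 3 mod 4. Taking (1 − χ(p)/p^3)^(-1) = p^3/(p^3 − χ(p)): (1 − (-1)/3^3)^(-1) · (1 − (1)/5^3)^(-1) · (1 − (-1)/7^3)^(-1) · (1 − (-1)/11^3)^(-1) · (1 − (1)/13^3)^(-1) · (1 − (1)/17^3)^(-1) · (1 − (-1)/19^3)^(-1) · (1 − (-1)/23^3)^(-1) · (1 − (1)/29^3)^(-1) · (1 − (-1)/31^3)^(-1) · (1 − (1)/37^3)^(-1) · (1 − (1)/41^3)^(-1) · (1 − (-1)/43^3)^(-1) · (1 − (-1)/47^3)^(-1) · (1 − (1)/53^3)^(-1) · (1 − (-1)/59^3)^(-1) · (1 − (1)/61^3)^(-1) · (1 − (-1)/67^3)^(-1) = 497044101252700953274063170881740849527845657594881/512972994773739111227016105418519405174088647311360.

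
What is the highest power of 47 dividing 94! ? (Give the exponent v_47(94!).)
v_47(94!) = 2

Legendre's formula: v_p(n!) = Σ_{k ≥ 1} ⌊n / p^k⌋. For p = 47, n = 94, the terms are:
  ⌊94/47^1⌋ = ⌊94/47⌋ = 2
(the next term ⌊94/47^2⌋ = 0, terminating the sum). Summing: v_47(94!) = 2 = 2.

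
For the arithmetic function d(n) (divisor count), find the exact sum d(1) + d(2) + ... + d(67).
Σ_{n ≤ 67} d(n) = 294

Compute d(n) for each 1 ≤ n ≤ 67: d(1) = 1, d(2) = 2, d(3) = 2, d(4) = 3, d(5) = 2, d(6) = 4, d(7) = 2, d(8) = 4, d(9) = 3, d(10) = 4, d(11) = 2, d(12) = 6, d(13) = 2, d(14) = 4, d(15) = 4, d(16) = 5, d(17) = 2, d(18) = 6, d(19) = 2, d(20) = 6, d(21) = 4, d(22) = 4, d(23) = 2, d(24) = 8, d(25) = 3, d(26) = 4, d(27) = 4, d(28) = 6, d(29) = 2, d(30) = 8, d(31) = 2, d(32) = 6, d(33) = 4, d(34) = 4, d(35) = 4, d(36) = 9, d(37) = 2, d(38) = 4, d(39) = 4, d(40) = 8, d(41) = 2, d(42) = 8, d(43) = 2, d(44) = 6, d(45) = 6, d(46) = 4, d(47) = 2, d(48) = 10, d(49) = 3, d(50) = 6, d(51) = 4, d(52) = 6, d(53) = 2, d(54) = 8, d(55) = 4, d(56) = 8, d(57) = 4, d(58) = 4, d(59) = 2, d(60) = 12, d(61) = 2, d(62) = 4, d(63) = 6, d(64) = 7, d(65) = 4, d(66) = 8, d(67) = 2. Summing all 67 values: 294. (Dirichlet's divisor formula: Σ_{n ≤ x} d(n) = x ln(x) + (2γ − 1) x + O(√x). For x = 67, the asymptotic estimate is ≈ 292.06.)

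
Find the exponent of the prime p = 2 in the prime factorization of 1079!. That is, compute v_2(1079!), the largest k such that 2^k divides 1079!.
v_2(1079!) = 1073

Legendre's formula: v_p(n!) = Σ_{k ≥ 1} ⌊n / p^k⌋. For p = 2, n = 1079, the terms are:
  ⌊1079/2^1⌋ = ⌊1079/2⌋ = 539
  ⌊1079/2^2⌋ = ⌊1079/4⌋ = 269
  ⌊1079/2^3⌋ = ⌊1079/8⌋ = 134
  ⌊1079/2^4⌋ = ⌊1079/16⌋ = 67
  ⌊1079/2^5⌋ = ⌊1079/32⌋ = 33
  ⌊1079/2^6⌋ = ⌊1079/64⌋ = 16
  ⌊1079/2^7⌋ = ⌊1079/128⌋ = 8
  ⌊1079/2^8⌋ = ⌊1079/256⌋ = 4
  ⌊1079/2^9⌋ = ⌊1079/512⌋ = 2
  ⌊1079/2^10⌋ = ⌊1079/1024⌋ = 1
(the next term ⌊1079/2^11⌋ = 0, terminating the sum). Summing: v_2(1079!) = 539 + 269 + 134 + 67 + 33 + 16 + 8 + 4 + 2 + 1 = 1073.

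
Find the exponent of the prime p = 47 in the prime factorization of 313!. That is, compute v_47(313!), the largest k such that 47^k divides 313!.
v_47(313!) = 6

Legendre's formula: v_p(n!) = Σ_{k ≥ 1} ⌊n / p^k⌋. For p = 47, n = 313, the terms are:
  ⌊313/47^1⌋ = ⌊313/47⌋ = 6
(the next term ⌊313/47^2⌋ = 0, terminating the sum). Summing: v_47(313!) = 6 = 6.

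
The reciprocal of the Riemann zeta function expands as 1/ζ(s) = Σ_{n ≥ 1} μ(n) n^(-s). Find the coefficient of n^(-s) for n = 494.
μ(494) = -1

Factor n = 494 = 2 · 13 · 19. μ(n) = 0 if any exponent ≥ 2 (not squarefree); otherwise μ(n) = (−1)^{ω(n)} where ω(n) is the number of distinct prime factors. Applying: μ(494) = -1.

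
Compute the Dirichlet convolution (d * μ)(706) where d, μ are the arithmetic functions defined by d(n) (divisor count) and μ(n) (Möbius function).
(d * μ)(706) = 1

Divisors of 706: [1, 2, 353, 706]. For each d | 706:
  d = 1: d(1) · μ(706/1) = 1 · 1 = 1
  d = 2: d(2) · μ(706/2) = 2 · -1 = -2
  d = 353: d(353) · μ(706/353) = 2 · -1 = -2
  d = 706: d(706) · μ(706/706) = 4 · 1 = 4
Summing: (d * μ)(706) = 1 + -2 + -2 + 4 = 1.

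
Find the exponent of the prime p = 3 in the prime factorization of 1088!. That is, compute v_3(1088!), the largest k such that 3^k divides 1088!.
v_3(1088!) = 540

Legendre's formula: v_p(n!) = Σ_{k ≥ 1} ⌊n / p^k⌋. For p = 3, n = 1088, the terms are:
  ⌊1088/3^1⌋ = ⌊1088/3⌋ = 362
  ⌊1088/3^2⌋ = ⌊1088/9⌋ = 120
  ⌊1088/3^3⌋ = ⌊1088/27⌋ = 40
  ⌊1088/3^4⌋ = ⌊1088/81⌋ = 13
  ⌊1088/3^5⌋ = ⌊1088/243⌋ = 4
  ⌊1088/3^6⌋ = ⌊1088/729⌋ = 1
(the next term ⌊1088/3^7⌋ = 0, terminating the sum). Summing: v_3(1088!) = 362 + 120 + 40 + 13 + 4 + 1 = 540.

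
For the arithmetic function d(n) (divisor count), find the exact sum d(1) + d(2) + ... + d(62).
Σ_{n ≤ 62} d(n) = 267

Compute d(n) for each 1 ≤ n ≤ 62: d(1) = 1, d(2) = 2, d(3) = 2, d(4) = 3, d(5) = 2, d(6) = 4, d(7) = 2, d(8) = 4, d(9) = 3, d(10) = 4, d(11) = 2, d(12) = 6, d(13) = 2, d(14) = 4, d(15) = 4, d(16) = 5, d(17) = 2, d(18) = 6, d(19) = 2, d(20) = 6, d(21) = 4, d(22) = 4, d(23) = 2, d(24) = 8, d(25) = 3, d(26) = 4, d(27) = 4, d(28) = 6, d(29) = 2, d(30) = 8, d(31) = 2, d(32) = 6, d(33) = 4, d(34) = 4, d(35) = 4, d(36) = 9, d(37) = 2, d(38) = 4, d(39) = 4, d(40) = 8, d(41) = 2, d(42) = 8, d(43) = 2, d(44) = 6, d(45) = 6, d(46) = 4, d(47) = 2, d(48) = 10, d(49) = 3, d(50) = 6, d(51) = 4, d(52) = 6, d(53) = 2, d(54) = 8, d(55) = 4, d(56) = 8, d(57) = 4, d(58) = 4, d(59) = 2, d(60) = 12, d(61) = 2, d(62) = 4. Summing all 62 values: 267. (Dirichlet's divisor formula: Σ_{n ≤ x} d(n) = x ln(x) + (2γ − 1) x + O(√x). For x = 62, the asymptotic estimate is ≈ 265.46.)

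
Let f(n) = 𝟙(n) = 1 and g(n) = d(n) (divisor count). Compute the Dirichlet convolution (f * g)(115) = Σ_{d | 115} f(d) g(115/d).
(𝟙 * d)(115) = 9

Divisors of 115: [1, 5, 23, 115]. For each d | 115:
  d = 1: 𝟙(1) · d(115/1) = 1 · 4 = 4
  d = 5: 𝟙(5) · d(115/5) = 1 · 2 = 2
  d = 23: 𝟙(23) · d(115/23) = 1 · 2 = 2
  d = 115: 𝟙(115) · d(115/115) = 1 · 1 = 1
Summing: (𝟙 * d)(115) = 4 + 2 + 2 + 1 = 9.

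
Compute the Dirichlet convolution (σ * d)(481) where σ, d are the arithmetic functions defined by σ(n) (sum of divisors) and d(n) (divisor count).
(σ * d)(481) = 640

Divisors of 481: [1, 13, 37, 481]. For each d | 481:
  d = 1: σ(1) · d(481/1) = 1 · 4 = 4
  d = 13: σ(13) · d(481/13) = 14 · 2 = 28
  d = 37: σ(37) · d(481/37) = 38 · 2 = 76
  d = 481: σ(481) · d(481/481) = 532 · 1 = 532
Summing: (σ * d)(481) = 4 + 28 + 76 + 532 = 640.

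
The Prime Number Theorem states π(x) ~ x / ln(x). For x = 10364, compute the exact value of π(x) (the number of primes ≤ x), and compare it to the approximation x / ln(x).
π(10364) = 1271;  x/ln(x) ≈ 1120.91;  relative error ≈ 11.81%.

Directly count primes up to 10364: π(10364) = 1271. The PNT approximation gives 10364/ln(10364) ≈ 10364/9.24609 ≈ 1120.91. Relative error (π(x) − x/ln(x)) / π(x) ≈ 11.81%; the approximation is known to undercount slightly (Li(x) is a better estimate).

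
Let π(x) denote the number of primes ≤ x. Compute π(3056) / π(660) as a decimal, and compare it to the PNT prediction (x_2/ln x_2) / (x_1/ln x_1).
π(3056)/π(660) = 437/120 ≈ 3.6417;  PNT prediction ≈ 3.7460.

π(660) = 120 and π(3056) = 437, so π(3056)/π(660) ≈ 3.6417. The PNT-predicted ratio is (3056/ln(3056)) / (660/ln(660)) ≈ 3.7460. The two agree to within a few percent, as expected.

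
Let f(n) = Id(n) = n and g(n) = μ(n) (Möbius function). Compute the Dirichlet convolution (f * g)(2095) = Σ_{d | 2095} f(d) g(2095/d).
(Id * μ)(2095) = 1672

Divisors of 2095: [1, 5, 419, 2095]. For each d | 2095:
  d = 1: Id(1) · μ(2095/1) = 1 · 1 = 1
  d = 5: Id(5) · μ(2095/5) = 5 · -1 = -5
  d = 419: Id(419) · μ(2095/419) = 419 · -1 = -419
  d = 2095: Id(2095) · μ(2095/2095) = 2095 · 1 = 2095
Summing: (Id * μ)(2095) = 1 + -5 + -419 + 2095 = 1672.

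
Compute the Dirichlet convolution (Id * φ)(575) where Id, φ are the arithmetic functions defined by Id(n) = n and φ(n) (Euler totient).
(Id * φ)(575) = 2925

Divisors of 575: [1, 5, 23, 25, 115, 575]. For each d | 575:
  d = 1: Id(1) · φ(575/1) = 1 · 440 = 440
  d = 5: Id(5) · φ(575/5) = 5 · 88 = 440
  d = 23: Id(23) · φ(575/23) = 23 · 20 = 460
  d = 25: Id(25) · φ(575/25) = 25 · 22 = 550
  d = 115: Id(115) · φ(575/115) = 115 · 4 = 460
  d = 575: Id(575) · φ(575/575) = 575 · 1 = 575
Summing: (Id * φ)(575) = 440 + 440 + 460 + 550 + 460 + 575 = 2925.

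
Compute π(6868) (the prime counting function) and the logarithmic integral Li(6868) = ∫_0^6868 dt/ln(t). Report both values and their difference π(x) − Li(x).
π(6868) = 883;  Li(6868) ≈ 899.41;  π(x) − Li(x) ≈ -16.41.

Direct count of primes ≤ 6868 gives π(6868) = 883. Numerical evaluation of the logarithmic integral gives Li(6868) ≈ 899.41. The difference π(x) − Li(x) ≈ -16.41 is typically negative for small/moderate x (Li(x) overestimates), though Littlewood's theorem shows this sign changes infinitely often.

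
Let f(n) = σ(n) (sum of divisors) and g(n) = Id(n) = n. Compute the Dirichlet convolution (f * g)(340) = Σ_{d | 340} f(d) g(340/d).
(σ * Id)(340) = 6545

Divisors of 340: [1, 2, 4, 5, 10, 17, 20, 34, 68, 85, 170, 340]. For each d | 340:
  d = 1: σ(1) · Id(340/1) = 1 · 340 = 340
  d = 2: σ(2) · Id(340/2) = 3 · 170 = 510
  d = 4: σ(4) · Id(340/4) = 7 · 85 = 595
  d = 5: σ(5) · Id(340/5) = 6 · 68 = 408
  d = 10: σ(10) · Id(340/10) = 18 · 34 = 612
  d = 17: σ(17) · Id(340/17) = 18 · 20 = 360
  d = 20: σ(20) · Id(340/20) = 42 · 17 = 714
  d = 34: σ(34) · Id(340/34) = 54 · 10 = 540
  d = 68: σ(68) · Id(340/68) = 126 · 5 = 630
  d = 85: σ(85) · Id(340/85) = 108 · 4 = 432
  d = 170: σ(170) · Id(340/170) = 324 · 2 = 648
  d = 340: σ(340) · Id(340/340) = 756 · 1 = 756
Summing: (σ * Id)(340) = 340 + 510 + 595 + 408 + 612 + 360 + 714 + 540 + 630 + 432 + 648 + 756 = 6545.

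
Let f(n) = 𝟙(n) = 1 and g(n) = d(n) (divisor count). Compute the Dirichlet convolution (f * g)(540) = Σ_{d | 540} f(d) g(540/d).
(𝟙 * d)(540) = 180

Divisors of 540: [1, 2, 3, 4, 5, 6, 9, 10, 12, 15, 18, 20, 27, 30, 36, 45, 54, 60, 90, 108, 135, 180, 270, 540]. For each d | 540:
  d = 1: 𝟙(1) · d(540/1) = 1 · 24 = 24
  d = 2: 𝟙(2) · d(540/2) = 1 · 16 = 16
  d = 3: 𝟙(3) · d(540/3) = 1 · 18 = 18
  d = 4: 𝟙(4) · d(540/4) = 1 · 8 = 8
  d = 5: 𝟙(5) · d(540/5) = 1 · 12 = 12
  d = 6: 𝟙(6) · d(540/6) = 1 · 12 = 12
  d = 9: 𝟙(9) · d(540/9) = 1 · 12 = 12
  d = 10: 𝟙(10) · d(540/10) = 1 · 8 = 8
  d = 12: 𝟙(12) · d(540/12) = 1 · 6 = 6
  d = 15: 𝟙(15) · d(540/15) = 1 · 9 = 9
  d = 18: 𝟙(18) · d(540/18) = 1 · 8 = 8
  d = 20: 𝟙(20) · d(540/20) = 1 · 4 = 4
  d = 27: 𝟙(27) · d(540/27) = 1 · 6 = 6
  d = 30: 𝟙(30) · d(540/30) = 1 · 6 = 6
  d = 36: 𝟙(36) · d(540/36) = 1 · 4 = 4
  d = 45: 𝟙(45) · d(540/45) = 1 · 6 = 6
  d = 54: 𝟙(54) · d(540/54) = 1 · 4 = 4
  d = 60: 𝟙(60) · d(540/60) = 1 · 3 = 3
  d = 90: 𝟙(90) · d(540/90) = 1 · 4 = 4
  d = 108: 𝟙(108) · d(540/108) = 1 · 2 = 2
  d = 135: 𝟙(135) · d(540/135) = 1 · 3 = 3
  d = 180: 𝟙(180) · d(540/180) = 1 · 2 = 2
  d = 270: 𝟙(270) · d(540/270) = 1 · 2 = 2
  d = 540: 𝟙(540) · d(540/540) = 1 · 1 = 1
Summing: (𝟙 * d)(540) = 24 + 16 + 18 + 8 + 12 + 12 + 12 + 8 + 6 + 9 + 8 + 4 + 6 + 6 + 4 + 6 + 4 + 3 + 4 + 2 + 3 + 2 + 2 + 1 = 180.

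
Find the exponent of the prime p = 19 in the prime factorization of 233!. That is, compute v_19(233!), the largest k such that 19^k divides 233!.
v_19(233!) = 12

Legendre's formula: v_p(n!) = Σ_{k ≥ 1} ⌊n / p^k⌋. For p = 19, n = 233, the terms are:
  ⌊233/19^1⌋ = ⌊233/19⌋ = 12
(the next term ⌊233/19^2⌋ = 0, terminating the sum). Summing: v_19(233!) = 12 = 12.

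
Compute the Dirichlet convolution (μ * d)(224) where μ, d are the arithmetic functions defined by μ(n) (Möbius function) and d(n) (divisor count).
(μ * d)(224) = 1

Divisors of 224: [1, 2, 4, 7, 8, 14, 16, 28, 32, 56, 112, 224]. For each d | 224:
  d = 1: μ(1) · d(224/1) = 1 · 12 = 12
  d = 2: μ(2) · d(224/2) = -1 · 10 = -10
  d = 4: μ(4) · d(224/4) = 0 · 8 = 0
  d = 7: μ(7) · d(224/7) = -1 · 6 = -6
  d = 8: μ(8) · d(224/8) = 0 · 6 = 0
  d = 14: μ(14) · d(224/14) = 1 · 5 = 5
  d = 16: μ(16) · d(224/16) = 0 · 4 = 0
  d = 28: μ(28) · d(224/28) = 0 · 4 = 0
  d = 32: μ(32) · d(224/32) = 0 · 2 = 0
  d = 56: μ(56) · d(224/56) = 0 · 3 = 0
  d = 112: μ(112) · d(224/112) = 0 · 2 = 0
  d = 224: μ(224) · d(224/224) = 0 · 1 = 0
Summing: (μ * d)(224) = 12 + -10 + 0 + -6 + 0 + 5 + 0 + 0 + 0 + 0 + 0 + 0 = 1.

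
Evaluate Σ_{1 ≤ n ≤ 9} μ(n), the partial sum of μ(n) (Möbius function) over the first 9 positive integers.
Σ_{n ≤ 9} μ(n) = -2

Compute μ(n) for each 1 ≤ n ≤ 9: μ(1) = 1, μ(2) = -1, μ(3) = -1, μ(4) = 0, μ(5) = -1, μ(6) = 1, μ(7) = -1, μ(8) = 0, μ(9) = 0. Summing all 9 values: -2. (Mertens function M(x) = Σ_{n ≤ x} μ(n); on average M(x) should be small (PNT ⟺ M(x) = o(x)).)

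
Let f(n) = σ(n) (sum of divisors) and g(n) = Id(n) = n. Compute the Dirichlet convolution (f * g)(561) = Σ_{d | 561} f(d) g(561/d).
(σ * Id)(561) = 5635

Divisors of 561: [1, 3, 11, 17, 33, 51, 187, 561]. For each d | 561:
  d = 1: σ(1) · Id(561/1) = 1 · 561 = 561
  d = 3: σ(3) · Id(561/3) = 4 · 187 = 748
  d = 11: σ(11) · Id(561/11) = 12 · 51 = 612
  d = 17: σ(17) · Id(561/17) = 18 · 33 = 594
  d = 33: σ(33) · Id(561/33) = 48 · 17 = 816
  d = 51: σ(51) · Id(561/51) = 72 · 11 = 792
  d = 187: σ(187) · Id(561/187) = 216 · 3 = 648
  d = 561: σ(561) · Id(561/561) = 864 · 1 = 864
Summing: (σ * Id)(561) = 561 + 748 + 612 + 594 + 816 + 792 + 648 + 864 = 5635.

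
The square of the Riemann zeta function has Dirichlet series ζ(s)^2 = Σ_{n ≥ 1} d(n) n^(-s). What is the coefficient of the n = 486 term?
d(486) = 12

ζ(s)^2 = (Σ 1/m^s)(Σ 1/k^s). The coefficient of 1/n^s in the product is the number of ordered pairs (m, k) with mk = n, which equals d(n). For n = 486, divisors are [1, 2, 3, 6, 9, 18, 27, 54, 81, 162, 243, 486], so d(486) = 12.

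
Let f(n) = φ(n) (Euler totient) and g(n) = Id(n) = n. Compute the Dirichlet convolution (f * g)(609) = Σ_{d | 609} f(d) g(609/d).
(φ * Id)(609) = 3705

Divisors of 609: [1, 3, 7, 21, 29, 87, 203, 609]. For each d | 609:
  d = 1: φ(1) · Id(609/1) = 1 · 609 = 609
  d = 3: φ(3) · Id(609/3) = 2 · 203 = 406
  d = 7: φ(7) · Id(609/7) = 6 · 87 = 522
  d = 21: φ(21) · Id(609/21) = 12 · 29 = 348
  d = 29: φ(29) · Id(609/29) = 28 · 21 = 588
  d = 87: φ(87) · Id(609/87) = 56 · 7 = 392
  d = 203: φ(203) · Id(609/203) = 168 · 3 = 504
  d = 609: φ(609) · Id(609/609) = 336 · 1 = 336
Summing: (φ * Id)(609) = 609 + 406 + 522 + 348 + 588 + 392 + 504 + 336 = 3705.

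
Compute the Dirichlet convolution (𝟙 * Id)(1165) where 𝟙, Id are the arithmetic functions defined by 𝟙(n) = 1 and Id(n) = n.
(𝟙 * Id)(1165) = 1404

Divisors of 1165: [1, 5, 233, 1165]. For each d | 1165:
  d = 1: 𝟙(1) · Id(1165/1) = 1 · 1165 = 1165
  d = 5: 𝟙(5) · Id(1165/5) = 1 · 233 = 233
  d = 233: 𝟙(233) · Id(1165/233) = 1 · 5 = 5
  d = 1165: 𝟙(1165) · Id(1165/1165) = 1 · 1 = 1
Summing: (𝟙 * Id)(1165) = 1165 + 233 + 5 + 1 = 1404.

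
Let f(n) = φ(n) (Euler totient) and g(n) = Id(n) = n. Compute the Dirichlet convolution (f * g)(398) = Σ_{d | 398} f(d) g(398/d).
(φ * Id)(398) = 1191

Divisors of 398: [1, 2, 199, 398]. For each d | 398:
  d = 1: φ(1) · Id(398/1) = 1 · 398 = 398
  d = 2: φ(2) · Id(398/2) = 1 · 199 = 199
  d = 199: φ(199) · Id(398/199) = 198 · 2 = 396
  d = 398: φ(398) · Id(398/398) = 198 · 1 = 198
Summing: (φ * Id)(398) = 398 + 199 + 396 + 198 = 1191.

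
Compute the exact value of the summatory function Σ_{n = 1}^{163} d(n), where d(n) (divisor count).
Σ_{n ≤ 163} d(n) = 858

Compute d(n) for each 1 ≤ n ≤ 163: d(1) = 1, d(2) = 2, d(3) = 2, d(4) = 3, d(5) = 2, d(6) = 4, d(7) = 2, d(8) = 4, d(9) = 3, d(10) = 4, d(11) = 2, d(12) = 6, d(13) = 2, d(14) = 4, d(15) = 4, d(16) = 5, d(17) = 2, d(18) = 6, d(19) = 2, d(20) = 6, d(21) = 4, d(22) = 4, d(23) = 2, d(24) = 8, d(25) = 3, d(26) = 4, d(27) = 4, d(28) = 6, d(29) = 2, d(30) = 8, d(31) = 2, d(32) = 6, d(33) = 4, d(34) = 4, d(35) = 4, d(36) = 9, d(37) = 2, d(38) = 4, d(39) = 4, d(40) = 8, d(41) = 2, d(42) = 8, d(43) = 2, d(44) = 6, d(45) = 6, d(46) = 4, d(47) = 2, d(48) = 10, d(49) = 3, d(50) = 6, d(51) = 4, d(52) = 6, d(53) = 2, d(54) = 8, d(55) = 4, d(56) = 8, d(57) = 4, d(58) = 4, d(59) = 2, d(60) = 12, d(61) = 2, d(62) = 4, d(63) = 6, d(64) = 7, d(65) = 4, d(66) = 8, d(67) = 2, d(68) = 6, d(69) = 4, d(70) = 8, d(71) = 2, d(72) = 12, d(73) = 2, d(74) = 4, d(75) = 6, d(76) = 6, d(77) = 4, d(78) = 8, d(79) = 2, d(80) = 10, d(81) = 5, d(82) = 4, d(83) = 2, d(84) = 12, d(85) = 4, d(86) = 4, d(87) = 4, d(88) = 8, d(89) = 2, d(90) = 12, d(91) = 4, d(92) = 6, d(93) = 4, d(94) = 4, d(95) = 4, d(96) = 12, d(97) = 2, d(98) = 6, d(99) = 6, d(100) = 9, d(101) = 2, d(102) = 8, d(103) = 2, d(104) = 8, d(105) = 8, d(106) = 4, d(107) = 2, d(108) = 12, d(109) = 2, d(110) = 8, d(111) = 4, d(112) = 10, d(113) = 2, d(114) = 8, d(115) = 4, d(116) = 6, d(117) = 6, d(118) = 4, d(119) = 4, d(120) = 16, d(121) = 3, d(122) = 4, d(123) = 4, d(124) = 6, d(125) = 4, d(126) = 12, d(127) = 2, d(128) = 8, d(129) = 4, d(130) = 8, d(131) = 2, d(132) = 12, d(133) = 4, d(134) = 4, d(135) = 8, d(136) = 8, d(137) = 2, d(138) = 8, d(139) = 2, d(140) = 12, d(141) = 4, d(142) = 4, d(143) = 4, d(144) = 15, d(145) = 4, d(146) = 4, d(147) = 6, d(148) = 6, d(149) = 2, d(150) = 12, d(151) = 2, d(152) = 8, d(153) = 6, d(154) = 8, d(155) = 4, d(156) = 12, d(157) = 2, d(158) = 4, d(159) = 4, d(160) = 12, d(161) = 4, d(162) = 10, d(163) = 2. Summing all 163 values: 858. (Dirichlet's divisor formula: Σ_{n ≤ x} d(n) = x ln(x) + (2γ − 1) x + O(√x). For x = 163, the asymptotic estimate is ≈ 855.45.)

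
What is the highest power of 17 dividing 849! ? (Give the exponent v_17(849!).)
v_17(849!) = 51

Legendre's formula: v_p(n!) = Σ_{k ≥ 1} ⌊n / p^k⌋. For p = 17, n = 849, the terms are:
  ⌊849/17^1⌋ = ⌊849/17⌋ = 49
  ⌊849/17^2⌋ = ⌊849/289⌋ = 2
(the next term ⌊849/17^3⌋ = 0, terminating the sum). Summing: v_17(849!) = 49 + 2 = 51.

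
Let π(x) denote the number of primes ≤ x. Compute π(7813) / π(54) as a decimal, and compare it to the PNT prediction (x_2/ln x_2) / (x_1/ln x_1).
π(7813)/π(54) = 987/16 ≈ 61.6875;  PNT prediction ≈ 64.3882.

π(54) = 16 and π(7813) = 987, so π(7813)/π(54) ≈ 61.6875. The PNT-predicted ratio is (7813/ln(7813)) / (54/ln(54)) ≈ 64.3882. The two agree to within a few percent, as expected.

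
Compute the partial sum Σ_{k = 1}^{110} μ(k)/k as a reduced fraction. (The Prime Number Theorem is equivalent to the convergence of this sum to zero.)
Σ μ(k)/k = -346111831248675463001253659043942735029097/13320714134183568389441721993907990936904630

Values of μ(k) for 1 ≤ k ≤ 110: μ(1) = 1, μ(2) = -1, μ(3) = -1, μ(5) = -1, μ(6) = 1, μ(7) = -1, μ(10) = 1, μ(11) = -1, μ(13) = -1, μ(14) = 1, μ(15) = 1, μ(17) = -1, μ(19) = -1, μ(21) = 1, μ(22) = 1, μ(23) = -1, μ(26) = 1, μ(29) = -1, μ(30) = -1, μ(31) = -1, μ(33) = 1, μ(34) = 1, μ(35) = 1, μ(37) = -1, μ(38) = 1, μ(39) = 1, μ(41) = -1, μ(42) = -1, μ(43) = -1, μ(46) = 1, μ(47) = -1, μ(51) = 1, μ(53) = -1, μ(55) = 1, μ(57) = 1, μ(58) = 1, μ(59) = -1, μ(61) = -1, μ(62) = 1, μ(65) = 1, μ(66) = -1, μ(67) = -1, μ(69) = 1, μ(70) = -1, μ(71) = -1, μ(73) = -1, μ(74) = 1, μ(77) = 1, μ(78) = -1, μ(79) = -1, μ(82) = 1, μ(83) = -1, μ(85) = 1, μ(86) = 1, μ(87) = 1, μ(89) = -1, μ(91) = 1, μ(93) = 1, μ(94) = 1, μ(95) = 1, μ(97) = -1, μ(101) = -1, μ(102) = -1, μ(103) = -1, μ(105) = -1, μ(106) = 1, μ(107) = -1, μ(109) = -1, μ(110) = -1, with μ = 0 on non-squarefree integers. Summing μ(k)/k for k where μ(k) ≠ 0 gives -346111831248675463001253659043942735029097/13320714134183568389441721993907990936904630 ≈ -0.0260. (PNT ⟺ this sum → 0 as n → ∞.)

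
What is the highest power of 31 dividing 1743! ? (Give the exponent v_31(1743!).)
v_31(1743!) = 57

Legendre's formula: v_p(n!) = Σ_{k ≥ 1} ⌊n / p^k⌋. For p = 31, n = 1743, the terms are:
  ⌊1743/31^1⌋ = ⌊1743/31⌋ = 56
  ⌊1743/31^2⌋ = ⌊1743/961⌋ = 1
(the next term ⌊1743/31^3⌋ = 0, terminating the sum). Summing: v_31(1743!) = 56 + 1 = 57.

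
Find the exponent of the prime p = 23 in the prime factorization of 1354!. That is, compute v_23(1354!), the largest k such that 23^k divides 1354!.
v_23(1354!) = 60

Legendre's formula: v_p(n!) = Σ_{k ≥ 1} ⌊n / p^k⌋. For p = 23, n = 1354, the terms are:
  ⌊1354/23^1⌋ = ⌊1354/23⌋ = 58
  ⌊1354/23^2⌋ = ⌊1354/529⌋ = 2
(the next term ⌊1354/23^3⌋ = 0, terminating the sum). Summing: v_23(1354!) = 58 + 2 = 60.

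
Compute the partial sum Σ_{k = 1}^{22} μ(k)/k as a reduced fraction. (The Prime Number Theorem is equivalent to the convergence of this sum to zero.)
Σ μ(k)/k = 410857/9699690

Values of μ(k) for 1 ≤ k ≤ 22: μ(1) = 1, μ(2) = -1, μ(3) = -1, μ(5) = -1, μ(6) = 1, μ(7) = -1, μ(10) = 1, μ(11) = -1, μ(13) = -1, μ(14) = 1, μ(15) = 1, μ(17) = -1, μ(19) = -1, μ(21) = 1, μ(22) = 1, with μ = 0 on non-squarefree integers. Summing μ(k)/k for k where μ(k) ≠ 0 gives 410857/9699690 ≈ 0.0424. (PNT ⟺ this sum → 0 as n → ∞.)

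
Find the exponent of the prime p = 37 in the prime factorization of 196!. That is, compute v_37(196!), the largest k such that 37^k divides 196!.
v_37(196!) = 5

Legendre's formula: v_p(n!) = Σ_{k ≥ 1} ⌊n / p^k⌋. For p = 37, n = 196, the terms are:
  ⌊196/37^1⌋ = ⌊196/37⌋ = 5
(the next term ⌊196/37^2⌋ = 0, terminating the sum). Summing: v_37(196!) = 5 = 5.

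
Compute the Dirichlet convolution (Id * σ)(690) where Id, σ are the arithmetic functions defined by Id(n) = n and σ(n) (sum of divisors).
(Id * σ)(690) = 18095

Divisors of 690: [1, 2, 3, 5, 6, 10, 15, 23, 30, 46, 69, 115, 138, 230, 345, 690]. For each d | 690:
  d = 1: Id(1) · σ(690/1) = 1 · 1728 = 1728
  d = 2: Id(2) · σ(690/2) = 2 · 576 = 1152
  d = 3: Id(3) · σ(690/3) = 3 · 432 = 1296
  d = 5: Id(5) · σ(690/5) = 5 · 288 = 1440
  d = 6: Id(6) · σ(690/6) = 6 · 144 = 864
  d = 10: Id(10) · σ(690/10) = 10 · 96 = 960
  d = 15: Id(15) · σ(690/15) = 15 · 72 = 1080
  d = 23: Id(23) · σ(690/23) = 23 · 72 = 1656
  d = 30: Id(30) · σ(690/30) = 30 · 24 = 720
  d = 46: Id(46) · σ(690/46) = 46 · 24 = 1104
  d = 69: Id(69) · σ(690/69) = 69 · 18 = 1242
  d = 115: Id(115) · σ(690/115) = 115 · 12 = 1380
  d = 138: Id(138) · σ(690/138) = 138 · 6 = 828
  d = 230: Id(230) · σ(690/230) = 230 · 4 = 920
  d = 345: Id(345) · σ(690/345) = 345 · 3 = 1035
  d = 690: Id(690) · σ(690/690) = 690 · 1 = 690
Summing: (Id * σ)(690) = 1728 + 1152 + 1296 + 1440 + 864 + 960 + 1080 + 1656 + 720 + 1104 + 1242 + 1380 + 828 + 920 + 1035 + 690 = 18095.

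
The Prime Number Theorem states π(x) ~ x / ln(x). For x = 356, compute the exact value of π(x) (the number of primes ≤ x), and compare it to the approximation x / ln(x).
π(356) = 71;  x/ln(x) ≈ 60.60;  relative error ≈ 14.65%.

Directly count primes up to 356: π(356) = 71. The PNT approximation gives 356/ln(356) ≈ 356/5.87493 ≈ 60.60. Relative error (π(x) − x/ln(x)) / π(x) ≈ 14.65%; the approximation is known to undercount slightly (Li(x) is a better estimate).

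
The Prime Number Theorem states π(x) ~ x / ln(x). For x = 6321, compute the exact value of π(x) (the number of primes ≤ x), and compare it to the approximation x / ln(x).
π(6321) = 822;  x/ln(x) ≈ 722.27;  relative error ≈ 12.13%.

Directly count primes up to 6321: π(6321) = 822. The PNT approximation gives 6321/ln(6321) ≈ 6321/8.75163 ≈ 722.27. Relative error (π(x) − x/ln(x)) / π(x) ≈ 12.13%; the approximation is known to undercount slightly (Li(x) is a better estimate).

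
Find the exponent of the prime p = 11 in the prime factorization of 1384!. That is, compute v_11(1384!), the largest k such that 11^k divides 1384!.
v_11(1384!) = 137

Legendre's formula: v_p(n!) = Σ_{k ≥ 1} ⌊n / p^k⌋. For p = 11, n = 1384, the terms are:
  ⌊1384/11^1⌋ = ⌊1384/11⌋ = 125
  ⌊1384/11^2⌋ = ⌊1384/121⌋ = 11
  ⌊1384/11^3⌋ = ⌊1384/1331⌋ = 1
(the next term ⌊1384/11^4⌋ = 0, terminating the sum). Summing: v_11(1384!) = 125 + 11 + 1 = 137.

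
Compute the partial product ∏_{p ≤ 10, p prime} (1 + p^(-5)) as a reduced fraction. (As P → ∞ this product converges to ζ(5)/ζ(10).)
∏ = 1468981382/1418090625

The primes p ≤ 10 are [2, 3, 5, 7]. For each, (1 + 1/p^5) = (p^5 + 1)/p^5. Multiplying these fractions over p ∈ [2, 3, 5, 7] gives 1468981382/1418090625. (In the limit P → ∞ this tends to ζ(5)/ζ(10).)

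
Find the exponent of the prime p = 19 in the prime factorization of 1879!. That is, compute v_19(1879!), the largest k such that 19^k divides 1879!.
v_19(1879!) = 103

Legendre's formula: v_p(n!) = Σ_{k ≥ 1} ⌊n / p^k⌋. For p = 19, n = 1879, the terms are:
  ⌊1879/19^1⌋ = ⌊1879/19⌋ = 98
  ⌊1879/19^2⌋ = ⌊1879/361⌋ = 5
(the next term ⌊1879/19^3⌋ = 0, terminating the sum). Summing: v_19(1879!) = 98 + 5 = 103.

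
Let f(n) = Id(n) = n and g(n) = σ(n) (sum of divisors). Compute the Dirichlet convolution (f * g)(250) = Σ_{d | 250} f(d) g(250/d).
(Id * σ)(250) = 2930

Divisors of 250: [1, 2, 5, 10, 25, 50, 125, 250]. For each d | 250:
  d = 1: Id(1) · σ(250/1) = 1 · 468 = 468
  d = 2: Id(2) · σ(250/2) = 2 · 156 = 312
  d = 5: Id(5) · σ(250/5) = 5 · 93 = 465
  d = 10: Id(10) · σ(250/10) = 10 · 31 = 310
  d = 25: Id(25) · σ(250/25) = 25 · 18 = 450
  d = 50: Id(50) · σ(250/50) = 50 · 6 = 300
  d = 125: Id(125) · σ(250/125) = 125 · 3 = 375
  d = 250: Id(250) · σ(250/250) = 250 · 1 = 250
Summing: (Id * σ)(250) = 468 + 312 + 465 + 310 + 450 + 300 + 375 + 250 = 2930.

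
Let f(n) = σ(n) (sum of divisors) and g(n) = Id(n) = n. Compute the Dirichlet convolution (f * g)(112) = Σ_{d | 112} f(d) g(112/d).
(σ * Id)(112) = 1935

Divisors of 112: [1, 2, 4, 7, 8, 14, 16, 28, 56, 112]. For each d | 112:
  d = 1: σ(1) · Id(112/1) = 1 · 112 = 112
  d = 2: σ(2) · Id(112/2) = 3 · 56 = 168
  d = 4: σ(4) · Id(112/4) = 7 · 28 = 196
  d = 7: σ(7) · Id(112/7) = 8 · 16 = 128
  d = 8: σ(8) · Id(112/8) = 15 · 14 = 210
  d = 14: σ(14) · Id(112/14) = 24 · 8 = 192
  d = 16: σ(16) · Id(112/16) = 31 · 7 = 217
  d = 28: σ(28) · Id(112/28) = 56 · 4 = 224
  d = 56: σ(56) · Id(112/56) = 120 · 2 = 240
  d = 112: σ(112) · Id(112/112) = 248 · 1 = 248
Summing: (σ * Id)(112) = 112 + 168 + 196 + 128 + 210 + 192 + 217 + 224 + 240 + 248 = 1935.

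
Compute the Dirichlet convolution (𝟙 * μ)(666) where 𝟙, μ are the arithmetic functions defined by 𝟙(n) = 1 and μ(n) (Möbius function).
(𝟙 * μ)(666) = 0

Divisors of 666: [1, 2, 3, 6, 9, 18, 37, 74, 111, 222, 333, 666]. For each d | 666:
  d = 1: 𝟙(1) · μ(666/1) = 1 · 0 = 0
  d = 2: 𝟙(2) · μ(666/2) = 1 · 0 = 0
  d = 3: 𝟙(3) · μ(666/3) = 1 · -1 = -1
  d = 6: 𝟙(6) · μ(666/6) = 1 · 1 = 1
  d = 9: 𝟙(9) · μ(666/9) = 1 · 1 = 1
  d = 18: 𝟙(18) · μ(666/18) = 1 · -1 = -1
  d = 37: 𝟙(37) · μ(666/37) = 1 · 0 = 0
  d = 74: 𝟙(74) · μ(666/74) = 1 · 0 = 0
  d = 111: 𝟙(111) · μ(666/111) = 1 · 1 = 1
  d = 222: 𝟙(222) · μ(666/222) = 1 · -1 = -1
  d = 333: 𝟙(333) · μ(666/333) = 1 · -1 = -1
  d = 666: 𝟙(666) · μ(666/666) = 1 · 1 = 1
Summing: (𝟙 * μ)(666) = 0 + 0 + -1 + 1 + 1 + -1 + 0 + 0 + 1 + -1 + -1 + 1 = 0.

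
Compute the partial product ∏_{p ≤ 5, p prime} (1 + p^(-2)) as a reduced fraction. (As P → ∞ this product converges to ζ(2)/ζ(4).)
∏ = 13/9

The primes p ≤ 5 are [2, 3, 5]. For each, (1 + 1/p^2) = (p^2 + 1)/p^2. Multiplying these fractions over p ∈ [2, 3, 5] gives 13/9. (In the limit P → ∞ this tends to ζ(2)/ζ(4).)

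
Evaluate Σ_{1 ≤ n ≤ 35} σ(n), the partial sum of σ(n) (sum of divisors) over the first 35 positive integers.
Σ_{n ≤ 35} σ(n) = 1007

Compute σ(n) for each 1 ≤ n ≤ 35: σ(1) = 1, σ(2) = 3, σ(3) = 4, σ(4) = 7, σ(5) = 6, σ(6) = 12, σ(7) = 8, σ(8) = 15, σ(9) = 13, σ(10) = 18, σ(11) = 12, σ(12) = 28, σ(13) = 14, σ(14) = 24, σ(15) = 24, σ(16) = 31, σ(17) = 18, σ(18) = 39, σ(19) = 20, σ(20) = 42, σ(21) = 32, σ(22) = 36, σ(23) = 24, σ(24) = 60, σ(25) = 31, σ(26) = 42, σ(27) = 40, σ(28) = 56, σ(29) = 30, σ(30) = 72, σ(31) = 32, σ(32) = 63, σ(33) = 48, σ(34) = 54, σ(35) = 48. Summing all 35 values: 1007. (Average order: Σ_{n ≤ x} σ(n) ~ (π²/12) x². For x = 35, (π²/12)·35² ≈ 1007.52.)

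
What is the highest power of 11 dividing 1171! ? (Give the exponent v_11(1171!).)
v_11(1171!) = 115

Legendre's formula: v_p(n!) = Σ_{k ≥ 1} ⌊n / p^k⌋. For p = 11, n = 1171, the terms are:
  ⌊1171/11^1⌋ = ⌊1171/11⌋ = 106
  ⌊1171/11^2⌋ = ⌊1171/121⌋ = 9
(the next term ⌊1171/11^3⌋ = 0, terminating the sum). Summing: v_11(1171!) = 106 + 9 = 115.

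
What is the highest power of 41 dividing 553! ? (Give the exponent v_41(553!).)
v_41(553!) = 13

Legendre's formula: v_p(n!) = Σ_{k ≥ 1} ⌊n / p^k⌋. For p = 41, n = 553, the terms are:
  ⌊553/41^1⌋ = ⌊553/41⌋ = 13
(the next term ⌊553/41^2⌋ = 0, terminating the sum). Summing: v_41(553!) = 13 = 13.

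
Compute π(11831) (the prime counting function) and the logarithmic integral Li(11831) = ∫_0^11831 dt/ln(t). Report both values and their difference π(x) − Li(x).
π(11831) = 1419;  Li(11831) ≈ 1443.09;  π(x) − Li(x) ≈ -24.09.

Direct count of primes ≤ 11831 gives π(11831) = 1419. Numerical evaluation of the logarithmic integral gives Li(11831) ≈ 1443.09. The difference π(x) − Li(x) ≈ -24.09 is typically negative for small/moderate x (Li(x) overestimates), though Littlewood's theorem shows this sign changes infinitely often.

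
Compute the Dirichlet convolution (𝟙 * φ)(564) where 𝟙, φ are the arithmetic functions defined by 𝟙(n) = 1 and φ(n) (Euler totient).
(𝟙 * φ)(564) = 564

Divisors of 564: [1, 2, 3, 4, 6, 12, 47, 94, 141, 188, 282, 564]. For each d | 564:
  d = 1: 𝟙(1) · φ(564/1) = 1 · 184 = 184
  d = 2: 𝟙(2) · φ(564/2) = 1 · 92 = 92
  d = 3: 𝟙(3) · φ(564/3) = 1 · 92 = 92
  d = 4: 𝟙(4) · φ(564/4) = 1 · 92 = 92
  d = 6: 𝟙(6) · φ(564/6) = 1 · 46 = 46
  d = 12: 𝟙(12) · φ(564/12) = 1 · 46 = 46
  d = 47: 𝟙(47) · φ(564/47) = 1 · 4 = 4
  d = 94: 𝟙(94) · φ(564/94) = 1 · 2 = 2
  d = 141: 𝟙(141) · φ(564/141) = 1 · 2 = 2
  d = 188: 𝟙(188) · φ(564/188) = 1 · 2 = 2
  d = 282: 𝟙(282) · φ(564/282) = 1 · 1 = 1
  d = 564: 𝟙(564) · φ(564/564) = 1 · 1 = 1
Summing: (𝟙 * φ)(564) = 184 + 92 + 92 + 92 + 46 + 46 + 4 + 2 + 2 + 2 + 1 + 1 = 564.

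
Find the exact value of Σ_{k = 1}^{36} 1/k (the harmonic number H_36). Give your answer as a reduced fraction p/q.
H_36 = 54801925434709/13127595717600

Direct summation: H_36 = 1 + 1/2 + ... + 1/36. The least common denominator is lcm(1, ..., 36) = 144403552893600; over this denominator the numerator is 144403552893600 + 72201776446800 + 48134517631200 + 36100888223400 + 28880710578720 + 24067258815600 + 20629078984800 + 18050444111700 + 16044839210400 + 14440355289360 + 13127595717600 + 12033629407800 + 11107965607200 + 10314539492400 + 9626903526240 + 9025222055850 + 8494326640800 + 8022419605200 + 7600186994400 + 7220177644680 + 6876359661600 + 6563797858800 + 6278415343200 + 6016814703900 + 5776142115744 + 5553982803600 + 5348279736800 + 5157269746200 + 4979432858400 + 4813451763120 + 4658179125600 + 4512611027925 + 4375865239200 + 4247163320400 + 4125815796960 + 4011209802600 = 602821179781799, so H_36 = 602821179781799/144403552893600; reducing by gcd(602821179781799, 144403552893600) = 11 gives 54801925434709/13127595717600 ≈ 4.17456. (The PNT-adjacent estimate ln(36) + γ ≈ 4.16073 matches within O(1/n).)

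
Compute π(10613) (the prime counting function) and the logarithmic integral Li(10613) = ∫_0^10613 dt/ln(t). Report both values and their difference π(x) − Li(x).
π(10613) = 1295;  Li(10613) ≈ 1312.48;  π(x) − Li(x) ≈ -17.48.

Direct count of primes ≤ 10613 gives π(10613) = 1295. Numerical evaluation of the logarithmic integral gives Li(10613) ≈ 1312.48. The difference π(x) − Li(x) ≈ -17.48 is typically negative for small/moderate x (Li(x) overestimates), though Littlewood's theorem shows this sign changes infinitely often.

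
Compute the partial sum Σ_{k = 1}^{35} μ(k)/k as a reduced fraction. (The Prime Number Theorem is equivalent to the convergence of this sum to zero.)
Σ μ(k)/k = 2562470143/100280245065

Values of μ(k) for 1 ≤ k ≤ 35: μ(1) = 1, μ(2) = -1, μ(3) = -1, μ(5) = -1, μ(6) = 1, μ(7) = -1, μ(10) = 1, μ(11) = -1, μ(13) = -1, μ(14) = 1, μ(15) = 1, μ(17) = -1, μ(19) = -1, μ(21) = 1, μ(22) = 1, μ(23) = -1, μ(26) = 1, μ(29) = -1, μ(30) = -1, μ(31) = -1, μ(33) = 1, μ(34) = 1, μ(35) = 1, with μ = 0 on non-squarefree integers. Summing μ(k)/k for k where μ(k) ≠ 0 gives 2562470143/100280245065 ≈ 0.0256. (PNT ⟺ this sum → 0 as n → ∞.)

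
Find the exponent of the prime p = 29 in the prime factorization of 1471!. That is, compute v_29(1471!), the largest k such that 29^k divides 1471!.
v_29(1471!) = 51

Legendre's formula: v_p(n!) = Σ_{k ≥ 1} ⌊n / p^k⌋. For p = 29, n = 1471, the terms are:
  ⌊1471/29^1⌋ = ⌊1471/29⌋ = 50
  ⌊1471/29^2⌋ = ⌊1471/841⌋ = 1
(the next term ⌊1471/29^3⌋ = 0, terminating the sum). Summing: v_29(1471!) = 50 + 1 = 51.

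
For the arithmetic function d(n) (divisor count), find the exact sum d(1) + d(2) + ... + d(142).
Σ_{n ≤ 142} d(n) = 727

Compute d(n) for each 1 ≤ n ≤ 142: d(1) = 1, d(2) = 2, d(3) = 2, d(4) = 3, d(5) = 2, d(6) = 4, d(7) = 2, d(8) = 4, d(9) = 3, d(10) = 4, d(11) = 2, d(12) = 6, d(13) = 2, d(14) = 4, d(15) = 4, d(16) = 5, d(17) = 2, d(18) = 6, d(19) = 2, d(20) = 6, d(21) = 4, d(22) = 4, d(23) = 2, d(24) = 8, d(25) = 3, d(26) = 4, d(27) = 4, d(28) = 6, d(29) = 2, d(30) = 8, d(31) = 2, d(32) = 6, d(33) = 4, d(34) = 4, d(35) = 4, d(36) = 9, d(37) = 2, d(38) = 4, d(39) = 4, d(40) = 8, d(41) = 2, d(42) = 8, d(43) = 2, d(44) = 6, d(45) = 6, d(46) = 4, d(47) = 2, d(48) = 10, d(49) = 3, d(50) = 6, d(51) = 4, d(52) = 6, d(53) = 2, d(54) = 8, d(55) = 4, d(56) = 8, d(57) = 4, d(58) = 4, d(59) = 2, d(60) = 12, d(61) = 2, d(62) = 4, d(63) = 6, d(64) = 7, d(65) = 4, d(66) = 8, d(67) = 2, d(68) = 6, d(69) = 4, d(70) = 8, d(71) = 2, d(72) = 12, d(73) = 2, d(74) = 4, d(75) = 6, d(76) = 6, d(77) = 4, d(78) = 8, d(79) = 2, d(80) = 10, d(81) = 5, d(82) = 4, d(83) = 2, d(84) = 12, d(85) = 4, d(86) = 4, d(87) = 4, d(88) = 8, d(89) = 2, d(90) = 12, d(91) = 4, d(92) = 6, d(93) = 4, d(94) = 4, d(95) = 4, d(96) = 12, d(97) = 2, d(98) = 6, d(99) = 6, d(100) = 9, d(101) = 2, d(102) = 8, d(103) = 2, d(104) = 8, d(105) = 8, d(106) = 4, d(107) = 2, d(108) = 12, d(109) = 2, d(110) = 8, d(111) = 4, d(112) = 10, d(113) = 2, d(114) = 8, d(115) = 4, d(116) = 6, d(117) = 6, d(118) = 4, d(119) = 4, d(120) = 16, d(121) = 3, d(122) = 4, d(123) = 4, d(124) = 6, d(125) = 4, d(126) = 12, d(127) = 2, d(128) = 8, d(129) = 4, d(130) = 8, d(131) = 2, d(132) = 12, d(133) = 4, d(134) = 4, d(135) = 8, d(136) = 8, d(137) = 2, d(138) = 8, d(139) = 2, d(140) = 12, d(141) = 4, d(142) = 4. Summing all 142 values: 727. (Dirichlet's divisor formula: Σ_{n ≤ x} d(n) = x ln(x) + (2γ − 1) x + O(√x). For x = 142, the asymptotic estimate is ≈ 725.66.)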